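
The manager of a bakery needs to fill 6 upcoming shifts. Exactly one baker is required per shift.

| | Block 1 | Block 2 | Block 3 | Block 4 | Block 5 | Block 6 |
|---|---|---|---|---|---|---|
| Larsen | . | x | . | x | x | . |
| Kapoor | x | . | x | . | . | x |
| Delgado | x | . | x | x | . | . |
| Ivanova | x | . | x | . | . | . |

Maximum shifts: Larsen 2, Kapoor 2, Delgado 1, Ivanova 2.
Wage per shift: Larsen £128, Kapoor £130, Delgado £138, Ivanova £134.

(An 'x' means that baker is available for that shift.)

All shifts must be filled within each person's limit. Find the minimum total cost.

£788

Block 2 can only be covered by Larsen, so that assignment is forced.
Block 5 can only be covered by Larsen, so that assignment is forced.
Block 6 can only be covered by Kapoor, so that assignment is forced.
Picking the cheapest available baker for each shift independently would cost £774, but that ignores the shift limits.
An optimal schedule: Block 1→Kapoor, Block 2→Larsen, Block 3→Ivanova, Block 4→Delgado, Block 5→Larsen, Block 6→Kapoor.
Total: 130 + 128 + 134 + 138 + 128 + 130 = £788.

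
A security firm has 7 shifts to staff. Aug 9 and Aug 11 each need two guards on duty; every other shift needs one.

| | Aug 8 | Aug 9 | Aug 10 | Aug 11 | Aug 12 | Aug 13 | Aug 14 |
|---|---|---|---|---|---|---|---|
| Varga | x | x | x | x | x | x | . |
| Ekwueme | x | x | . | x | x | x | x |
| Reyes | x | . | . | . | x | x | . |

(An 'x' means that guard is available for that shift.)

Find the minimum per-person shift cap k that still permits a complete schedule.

3

With 3 guards and 9 worker-slots to fill, someone must work at least ⌈9/3⌉ = 3 shifts, so k ≥ 3.
k = 3 works: Aug 8→Reyes, Aug 9→Varga+Ekwueme, Aug 10→Varga, Aug 11→Varga+Ekwueme, Aug 12→Reyes, Aug 13→Reyes, Aug 14→Ekwueme.
Loads: Varga 3, Ekwueme 3, Reyes 3 — all ≤ 3.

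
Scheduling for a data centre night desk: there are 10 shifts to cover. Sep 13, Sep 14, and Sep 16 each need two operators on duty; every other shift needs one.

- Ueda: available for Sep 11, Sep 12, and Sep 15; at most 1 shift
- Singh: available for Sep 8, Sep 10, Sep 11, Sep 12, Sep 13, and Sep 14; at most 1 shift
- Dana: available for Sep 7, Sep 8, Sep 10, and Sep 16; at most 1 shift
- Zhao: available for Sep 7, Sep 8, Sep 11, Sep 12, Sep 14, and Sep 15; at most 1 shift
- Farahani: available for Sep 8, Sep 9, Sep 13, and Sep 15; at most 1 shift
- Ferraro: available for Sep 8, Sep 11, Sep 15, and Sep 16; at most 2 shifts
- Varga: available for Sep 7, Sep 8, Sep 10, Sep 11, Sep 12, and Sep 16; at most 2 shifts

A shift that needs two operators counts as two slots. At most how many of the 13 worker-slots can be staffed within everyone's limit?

9

Total capacity across all operators is 1+1+1+1+1+2+2 = 9, and 13 slots are needed, so at most 9 can be filled.
An assignment achieving 9: Sep 7→Dana, Sep 9→Farahani, Sep 10→Varga, Sep 12→Ueda, Sep 13→Singh, Sep 14→Zhao, Sep 15→Ferraro, Sep 16→Ferraro+Varga.
Loads: Ueda 1/1, Singh 1/1, Dana 1/1, Zhao 1/1, Farahani 1/1, Ferraro 2/2, Varga 2/2.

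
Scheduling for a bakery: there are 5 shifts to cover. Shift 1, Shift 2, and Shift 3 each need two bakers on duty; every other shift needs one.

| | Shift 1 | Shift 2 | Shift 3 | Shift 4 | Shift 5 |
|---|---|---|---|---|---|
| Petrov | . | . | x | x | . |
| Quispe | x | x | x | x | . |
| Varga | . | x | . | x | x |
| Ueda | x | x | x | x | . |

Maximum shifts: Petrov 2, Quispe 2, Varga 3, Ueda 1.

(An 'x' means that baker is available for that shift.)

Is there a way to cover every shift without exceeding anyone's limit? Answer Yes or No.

No

Total capacity is 8 and 8 slots are needed, so capacity alone doesn't rule it out.
Shifts {Shift 1, Shift 2, Shift 3} need 6 worker-slots in total, but the bakers available for any of those shifts (Petrov, Quispe, Varga, and Ueda) can supply at most 5 among them. So no valid schedule exists.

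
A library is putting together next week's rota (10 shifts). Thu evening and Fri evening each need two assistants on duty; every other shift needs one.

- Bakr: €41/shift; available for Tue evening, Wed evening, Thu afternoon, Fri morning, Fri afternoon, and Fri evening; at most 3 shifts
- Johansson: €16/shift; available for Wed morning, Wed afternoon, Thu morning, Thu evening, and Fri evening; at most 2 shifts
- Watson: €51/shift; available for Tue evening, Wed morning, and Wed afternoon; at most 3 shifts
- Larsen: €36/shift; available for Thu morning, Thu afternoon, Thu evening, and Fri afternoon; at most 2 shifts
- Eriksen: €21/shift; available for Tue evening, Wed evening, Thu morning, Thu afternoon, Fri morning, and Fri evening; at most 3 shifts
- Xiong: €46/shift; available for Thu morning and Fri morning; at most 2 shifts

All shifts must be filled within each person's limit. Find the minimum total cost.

Thu evening can only be covered by Johansson and Larsen, so that assignment is forced.
Picking the cheapest available assistant for each shift independently would cost €257, but that ignores the shift limits.
An optimal schedule: Tue evening→Eriksen, Wed morning→Johansson, Wed afternoon→Watson, Wed evening→Eriksen, Thu morning→Xiong, Thu afternoon→Bakr, Thu evening→Johansson+Larsen, Fri morning→Bakr, Fri afternoon→Larsen, Fri evening→Eriksen+Bakr.
Total: 21 + 16 + 51 + 21 + 46 + 41 + 16 + 36 + 41 + 36 + 21 + 41 = €387.

€387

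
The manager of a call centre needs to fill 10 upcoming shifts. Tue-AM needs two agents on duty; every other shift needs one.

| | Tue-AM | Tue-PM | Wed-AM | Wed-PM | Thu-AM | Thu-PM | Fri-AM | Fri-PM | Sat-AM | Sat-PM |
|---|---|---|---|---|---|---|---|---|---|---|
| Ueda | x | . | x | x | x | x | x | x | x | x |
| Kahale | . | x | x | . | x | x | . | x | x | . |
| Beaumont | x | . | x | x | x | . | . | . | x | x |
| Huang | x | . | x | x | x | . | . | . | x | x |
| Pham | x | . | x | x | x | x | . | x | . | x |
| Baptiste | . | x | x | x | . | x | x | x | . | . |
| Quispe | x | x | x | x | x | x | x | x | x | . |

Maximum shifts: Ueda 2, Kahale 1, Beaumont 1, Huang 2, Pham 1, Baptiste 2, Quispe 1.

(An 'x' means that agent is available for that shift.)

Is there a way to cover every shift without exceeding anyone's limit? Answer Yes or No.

Total capacity is 2+1+1+2+1+2+1 = 10 but 11 worker-slots are needed — infeasible.

No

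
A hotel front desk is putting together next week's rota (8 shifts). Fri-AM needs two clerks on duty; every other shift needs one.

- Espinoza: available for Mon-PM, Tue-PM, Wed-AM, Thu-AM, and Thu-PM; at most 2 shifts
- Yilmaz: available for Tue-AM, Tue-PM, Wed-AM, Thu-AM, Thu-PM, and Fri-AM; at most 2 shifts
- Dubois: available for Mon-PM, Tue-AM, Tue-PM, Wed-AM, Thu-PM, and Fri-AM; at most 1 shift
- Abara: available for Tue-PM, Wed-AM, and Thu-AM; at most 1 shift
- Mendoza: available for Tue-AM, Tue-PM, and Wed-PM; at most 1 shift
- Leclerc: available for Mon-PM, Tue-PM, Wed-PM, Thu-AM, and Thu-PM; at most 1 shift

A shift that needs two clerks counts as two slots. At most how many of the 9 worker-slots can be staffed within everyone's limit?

8

Total capacity across all clerks is 2+2+1+1+1+1 = 8, and 9 slots are needed, so at most 8 can be filled.
An assignment achieving 8: Mon-PM→Espinoza, Tue-AM→Yilmaz, Wed-AM→Espinoza, Wed-PM→Mendoza, Thu-AM→Abara, Thu-PM→Leclerc, Fri-AM→Yilmaz+Dubois.
Loads: Espinoza 2/2, Yilmaz 2/2, Dubois 1/1, Abara 1/1, Mendoza 1/1, Leclerc 1/1.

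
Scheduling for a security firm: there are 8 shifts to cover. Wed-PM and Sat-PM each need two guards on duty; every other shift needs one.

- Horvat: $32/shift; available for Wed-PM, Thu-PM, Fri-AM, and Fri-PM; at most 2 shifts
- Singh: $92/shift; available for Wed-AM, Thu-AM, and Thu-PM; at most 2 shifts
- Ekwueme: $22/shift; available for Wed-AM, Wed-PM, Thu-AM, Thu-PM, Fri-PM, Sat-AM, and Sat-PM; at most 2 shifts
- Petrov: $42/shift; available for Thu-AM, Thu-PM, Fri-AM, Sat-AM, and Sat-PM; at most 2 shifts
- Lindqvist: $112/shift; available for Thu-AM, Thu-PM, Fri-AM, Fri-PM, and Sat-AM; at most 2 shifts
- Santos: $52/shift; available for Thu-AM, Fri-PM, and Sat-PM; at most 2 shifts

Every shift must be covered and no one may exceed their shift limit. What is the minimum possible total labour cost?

$480

Wed-PM can only be covered by Horvat and Ekwueme, so that assignment is forced.
Picking the cheapest available guard for each shift independently would cost $260, but that ignores the shift limits.
An optimal schedule: Wed-AM→Ekwueme, Wed-PM→Ekwueme+Horvat, Thu-AM→Singh, Thu-PM→Singh, Fri-AM→Horvat, Fri-PM→Santos, Sat-AM→Petrov, Sat-PM→Petrov+Santos.
Total: 22 + 22 + 32 + 92 + 92 + 32 + 52 + 42 + 42 + 52 = $480.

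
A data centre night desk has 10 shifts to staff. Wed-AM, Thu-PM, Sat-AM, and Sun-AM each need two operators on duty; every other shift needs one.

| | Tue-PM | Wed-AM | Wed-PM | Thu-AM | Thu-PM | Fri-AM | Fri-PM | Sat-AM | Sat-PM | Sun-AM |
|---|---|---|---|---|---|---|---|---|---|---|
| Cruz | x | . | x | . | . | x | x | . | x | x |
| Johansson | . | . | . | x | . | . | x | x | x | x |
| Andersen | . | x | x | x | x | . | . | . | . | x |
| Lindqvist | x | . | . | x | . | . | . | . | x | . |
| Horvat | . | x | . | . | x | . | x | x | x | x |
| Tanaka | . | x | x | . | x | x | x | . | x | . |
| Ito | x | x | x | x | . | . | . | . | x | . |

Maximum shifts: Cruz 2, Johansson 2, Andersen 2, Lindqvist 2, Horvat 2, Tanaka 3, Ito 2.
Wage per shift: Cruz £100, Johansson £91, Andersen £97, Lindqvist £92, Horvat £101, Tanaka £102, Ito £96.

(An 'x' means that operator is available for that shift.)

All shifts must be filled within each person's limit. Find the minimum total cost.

Sat-AM can only be covered by Johansson and Horvat, so that assignment is forced.
Picking the cheapest available operator for each shift independently would cost £1332, but that ignores the shift limits.
An optimal schedule: Tue-PM→Lindqvist, Wed-AM→Ito+Tanaka, Wed-PM→Ito, Thu-AM→Johansson, Thu-PM→Andersen+Horvat, Fri-AM→Cruz, Fri-PM→Tanaka, Sat-AM→Johansson+Horvat, Sat-PM→Lindqvist, Sun-AM→Andersen+Cruz.
Total: 92 + 96 + 102 + 96 + 91 + 97 + 101 + 100 + 102 + 91 + 101 + 92 + 97 + 100 = £1358.

£1358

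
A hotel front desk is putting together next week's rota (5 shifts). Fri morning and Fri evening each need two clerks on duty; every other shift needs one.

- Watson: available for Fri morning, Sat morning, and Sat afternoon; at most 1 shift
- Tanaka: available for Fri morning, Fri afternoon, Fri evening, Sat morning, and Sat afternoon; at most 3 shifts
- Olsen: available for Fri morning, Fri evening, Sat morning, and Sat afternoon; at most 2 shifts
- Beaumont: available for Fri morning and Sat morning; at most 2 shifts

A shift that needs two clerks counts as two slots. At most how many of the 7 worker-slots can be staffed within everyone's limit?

7

Total capacity across all clerks is 1+3+2+2 = 8, and 7 slots are needed, so at most 7 can be filled.
An assignment achieving 7: Fri morning→Tanaka+Olsen, Fri afternoon→Tanaka, Fri evening→Tanaka+Olsen, Sat morning→Beaumont, Sat afternoon→Watson.
Loads: Watson 1/1, Tanaka 3/3, Olsen 2/2, Beaumont 1/2.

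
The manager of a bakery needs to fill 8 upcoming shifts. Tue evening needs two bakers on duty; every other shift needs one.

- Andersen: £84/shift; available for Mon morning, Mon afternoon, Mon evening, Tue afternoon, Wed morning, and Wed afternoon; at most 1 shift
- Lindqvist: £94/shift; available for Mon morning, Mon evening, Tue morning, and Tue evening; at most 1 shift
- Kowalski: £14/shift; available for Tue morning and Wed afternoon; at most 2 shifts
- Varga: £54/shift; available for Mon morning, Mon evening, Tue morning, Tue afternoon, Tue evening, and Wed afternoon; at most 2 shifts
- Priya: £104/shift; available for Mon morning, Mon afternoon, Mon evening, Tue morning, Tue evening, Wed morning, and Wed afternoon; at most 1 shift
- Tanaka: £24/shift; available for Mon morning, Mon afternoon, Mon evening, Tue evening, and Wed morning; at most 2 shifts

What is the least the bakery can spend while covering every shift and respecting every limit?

Picking the cheapest available baker for each shift independently would cost £256, but that ignores the shift limits.
An optimal schedule: Mon morning→Lindqvist, Mon afternoon→Priya, Mon evening→Varga, Tue morning→Kowalski, Tue afternoon→Andersen, Tue evening→Varga+Tanaka, Wed morning→Tanaka, Wed afternoon→Kowalski.
Total: 94 + 104 + 54 + 14 + 84 + 54 + 24 + 24 + 14 = £466.

£466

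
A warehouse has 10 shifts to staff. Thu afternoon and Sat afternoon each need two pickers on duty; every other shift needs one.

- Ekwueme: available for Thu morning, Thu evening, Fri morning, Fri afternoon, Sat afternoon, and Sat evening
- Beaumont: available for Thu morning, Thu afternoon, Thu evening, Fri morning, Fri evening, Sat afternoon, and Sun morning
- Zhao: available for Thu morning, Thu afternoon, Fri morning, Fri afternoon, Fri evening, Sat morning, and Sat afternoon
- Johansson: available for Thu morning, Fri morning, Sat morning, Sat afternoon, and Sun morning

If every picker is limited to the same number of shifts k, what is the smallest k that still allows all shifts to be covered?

3

With 4 pickers and 12 worker-slots to fill, someone must work at least ⌈12/4⌉ = 3 shifts, so k ≥ 3.
k = 3 works: Thu morning→Johansson, Thu afternoon→Beaumont+Zhao, Thu evening→Ekwueme, Fri morning→Johansson, Fri afternoon→Ekwueme, Fri evening→Beaumont, Sat morning→Zhao, Sat afternoon→Zhao+Johansson, Sat evening→Ekwueme, Sun morning→Beaumont.
Loads: Ekwueme 3, Beaumont 3, Zhao 3, Johansson 3 — all ≤ 3.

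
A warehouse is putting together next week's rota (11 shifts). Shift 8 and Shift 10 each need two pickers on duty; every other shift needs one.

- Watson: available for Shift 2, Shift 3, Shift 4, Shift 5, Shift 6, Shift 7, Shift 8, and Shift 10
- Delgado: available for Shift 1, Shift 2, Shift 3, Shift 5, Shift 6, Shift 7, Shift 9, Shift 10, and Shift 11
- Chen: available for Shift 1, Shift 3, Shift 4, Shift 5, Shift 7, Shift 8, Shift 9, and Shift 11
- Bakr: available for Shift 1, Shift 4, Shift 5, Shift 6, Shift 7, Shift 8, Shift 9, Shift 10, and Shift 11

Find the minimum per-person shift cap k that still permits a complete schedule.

With 4 pickers and 13 worker-slots to fill, someone must work at least ⌈13/4⌉ = 4 shifts, so k ≥ 4.
k = 4 works: Shift 1→Delgado, Shift 2→Watson, Shift 3→Watson, Shift 4→Watson, Shift 5→Chen, Shift 6→Watson, Shift 7→Chen, Shift 8→Chen+Bakr, Shift 9→Delgado, Shift 10→Delgado+Bakr, Shift 11→Delgado.
Loads: Watson 4, Delgado 4, Chen 3, Bakr 2 — all ≤ 4.

4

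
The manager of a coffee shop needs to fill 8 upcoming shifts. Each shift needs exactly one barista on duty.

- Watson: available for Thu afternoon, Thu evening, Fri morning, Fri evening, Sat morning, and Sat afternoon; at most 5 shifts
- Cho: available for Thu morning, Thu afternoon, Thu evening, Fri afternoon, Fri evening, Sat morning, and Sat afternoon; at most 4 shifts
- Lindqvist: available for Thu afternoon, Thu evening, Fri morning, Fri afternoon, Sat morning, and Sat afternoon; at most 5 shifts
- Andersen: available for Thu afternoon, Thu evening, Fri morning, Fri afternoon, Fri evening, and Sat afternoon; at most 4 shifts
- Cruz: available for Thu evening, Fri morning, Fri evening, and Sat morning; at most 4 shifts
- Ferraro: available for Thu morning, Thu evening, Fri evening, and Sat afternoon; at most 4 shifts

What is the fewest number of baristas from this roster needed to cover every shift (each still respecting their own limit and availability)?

2

8 slots to fill and no one can take more than 5, so at least ⌈8/5⌉ = 2 baristas are needed.
Watson and Cho alone can cover everything: Thu morning→Cho, Thu afternoon→Watson, Thu evening→Watson, Fri morning→Watson, Fri afternoon→Cho, Fri evening→Watson, Sat morning→Watson, Sat afternoon→Cho.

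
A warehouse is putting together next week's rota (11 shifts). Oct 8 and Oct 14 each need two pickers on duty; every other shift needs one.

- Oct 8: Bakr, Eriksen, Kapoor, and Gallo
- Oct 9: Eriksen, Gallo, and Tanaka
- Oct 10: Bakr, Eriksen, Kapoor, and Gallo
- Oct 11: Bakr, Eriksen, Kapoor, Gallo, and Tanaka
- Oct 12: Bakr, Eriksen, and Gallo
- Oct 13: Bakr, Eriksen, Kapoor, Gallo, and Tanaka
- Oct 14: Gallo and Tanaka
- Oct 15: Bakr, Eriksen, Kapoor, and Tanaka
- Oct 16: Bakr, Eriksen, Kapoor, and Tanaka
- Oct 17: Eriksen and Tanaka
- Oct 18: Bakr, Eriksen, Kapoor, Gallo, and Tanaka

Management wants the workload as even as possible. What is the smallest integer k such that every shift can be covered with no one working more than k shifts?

3

With 5 pickers and 13 worker-slots to fill, someone must work at least ⌈13/5⌉ = 3 shifts, so k ≥ 3.
k = 3 works: Oct 8→Kapoor+Gallo, Oct 9→Eriksen, Oct 10→Bakr, Oct 11→Kapoor, Oct 12→Bakr, Oct 13→Kapoor, Oct 14→Gallo+Tanaka, Oct 15→Bakr, Oct 16→Eriksen, Oct 17→Eriksen, Oct 18→Gallo.
Loads: Bakr 3, Eriksen 3, Kapoor 3, Gallo 3, Tanaka 1 — all ≤ 3.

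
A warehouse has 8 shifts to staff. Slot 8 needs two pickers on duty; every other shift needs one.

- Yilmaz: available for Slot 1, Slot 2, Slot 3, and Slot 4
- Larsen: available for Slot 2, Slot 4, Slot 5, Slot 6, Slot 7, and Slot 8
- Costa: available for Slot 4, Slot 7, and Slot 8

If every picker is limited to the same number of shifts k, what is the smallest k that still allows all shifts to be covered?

3

With 3 pickers and 9 worker-slots to fill, someone must work at least ⌈9/3⌉ = 3 shifts, so k ≥ 3.
k = 3 works: Slot 1→Yilmaz, Slot 2→Yilmaz, Slot 3→Yilmaz, Slot 4→Costa, Slot 5→Larsen, Slot 6→Larsen, Slot 7→Costa, Slot 8→Larsen+Costa.
Loads: Yilmaz 3, Larsen 3, Costa 3 — all ≤ 3.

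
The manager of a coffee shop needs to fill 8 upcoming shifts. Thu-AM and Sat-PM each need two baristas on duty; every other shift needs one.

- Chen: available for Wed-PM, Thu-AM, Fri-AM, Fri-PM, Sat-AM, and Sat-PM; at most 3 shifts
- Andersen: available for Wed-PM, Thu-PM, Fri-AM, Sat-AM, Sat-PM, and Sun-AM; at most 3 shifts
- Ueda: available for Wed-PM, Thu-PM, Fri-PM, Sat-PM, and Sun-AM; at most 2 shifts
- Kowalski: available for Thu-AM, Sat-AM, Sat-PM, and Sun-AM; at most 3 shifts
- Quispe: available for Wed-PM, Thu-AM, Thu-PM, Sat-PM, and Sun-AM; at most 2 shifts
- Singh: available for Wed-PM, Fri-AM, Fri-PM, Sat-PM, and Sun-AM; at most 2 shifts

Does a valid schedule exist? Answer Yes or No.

One valid schedule: Wed-PM→Andersen, Thu-AM→Chen+Kowalski, Thu-PM→Andersen, Fri-AM→Chen, Fri-PM→Chen, Sat-AM→Andersen, Sat-PM→Ueda+Kowalski, Sun-AM→Ueda.
Loads: Chen 3/3, Andersen 3/3, Ueda 2/2, Kowalski 2/3, Quispe 0/2, Singh 0/2 — all within limits.

Yes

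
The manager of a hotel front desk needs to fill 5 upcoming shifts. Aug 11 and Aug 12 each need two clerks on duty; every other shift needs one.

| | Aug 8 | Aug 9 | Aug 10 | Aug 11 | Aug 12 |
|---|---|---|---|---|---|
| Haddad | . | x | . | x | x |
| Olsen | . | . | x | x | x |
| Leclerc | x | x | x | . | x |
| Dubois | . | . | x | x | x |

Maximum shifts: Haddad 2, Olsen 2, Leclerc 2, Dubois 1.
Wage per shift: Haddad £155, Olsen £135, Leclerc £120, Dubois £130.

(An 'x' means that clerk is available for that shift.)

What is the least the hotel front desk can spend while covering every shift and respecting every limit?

£950

Aug 8 can only be covered by Leclerc, so that assignment is forced.
Picking the cheapest available clerk for each shift independently would cost £875, but that ignores the shift limits.
An optimal schedule: Aug 8→Leclerc, Aug 9→Haddad, Aug 10→Olsen, Aug 11→Haddad+Olsen, Aug 12→Leclerc+Dubois.
Total: 120 + 155 + 135 + 155 + 135 + 120 + 130 = £950.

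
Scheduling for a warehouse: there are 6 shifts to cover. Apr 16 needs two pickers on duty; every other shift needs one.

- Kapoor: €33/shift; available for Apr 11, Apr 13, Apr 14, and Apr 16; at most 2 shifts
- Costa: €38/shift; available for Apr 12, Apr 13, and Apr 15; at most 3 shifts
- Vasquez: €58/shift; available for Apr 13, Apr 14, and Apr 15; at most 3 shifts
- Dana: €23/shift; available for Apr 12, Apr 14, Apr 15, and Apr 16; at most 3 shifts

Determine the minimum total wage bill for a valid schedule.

€211

Apr 11 can only be covered by Kapoor, so that assignment is forced.
Apr 16 can only be covered by Kapoor and Dana, so that assignment is forced.
Picking the cheapest available picker for each shift independently would cost €191, but that ignores the shift limits.
An optimal schedule: Apr 11→Kapoor, Apr 12→Dana, Apr 13→Costa, Apr 14→Dana, Apr 15→Costa, Apr 16→Dana+Kapoor.
Total: 33 + 23 + 38 + 23 + 38 + 23 + 33 = €211.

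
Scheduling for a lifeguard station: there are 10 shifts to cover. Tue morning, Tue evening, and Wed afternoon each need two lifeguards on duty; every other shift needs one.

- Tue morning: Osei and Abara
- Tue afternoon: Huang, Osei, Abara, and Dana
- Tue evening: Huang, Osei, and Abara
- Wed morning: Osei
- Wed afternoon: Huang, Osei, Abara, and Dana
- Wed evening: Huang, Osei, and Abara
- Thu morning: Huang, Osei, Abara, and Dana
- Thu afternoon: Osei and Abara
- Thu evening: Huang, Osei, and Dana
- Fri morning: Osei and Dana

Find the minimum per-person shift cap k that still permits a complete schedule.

4

With 4 lifeguards and 13 worker-slots to fill, someone must work at least ⌈13/4⌉ = 4 shifts, so k ≥ 4.
k = 4 works: Tue morning→Osei+Abara, Tue afternoon→Huang, Tue evening→Huang+Abara, Wed morning→Osei, Wed afternoon→Abara+Dana, Wed evening→Huang, Thu morning→Abara, Thu afternoon→Osei, Thu evening→Huang, Fri morning→Osei.
Loads: Huang 4, Osei 4, Abara 4, Dana 1 — all ≤ 4.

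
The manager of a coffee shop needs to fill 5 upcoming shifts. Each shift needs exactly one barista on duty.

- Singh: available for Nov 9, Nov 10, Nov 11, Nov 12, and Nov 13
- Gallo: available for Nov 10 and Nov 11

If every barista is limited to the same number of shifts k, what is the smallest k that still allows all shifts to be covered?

With 2 baristas and 5 worker-slots to fill, someone must work at least ⌈5/2⌉ = 3 shifts, so k ≥ 3.
k = 3 works: Nov 9→Singh, Nov 10→Gallo, Nov 11→Gallo, Nov 12→Singh, Nov 13→Singh.
Loads: Singh 3, Gallo 2 — all ≤ 3.

3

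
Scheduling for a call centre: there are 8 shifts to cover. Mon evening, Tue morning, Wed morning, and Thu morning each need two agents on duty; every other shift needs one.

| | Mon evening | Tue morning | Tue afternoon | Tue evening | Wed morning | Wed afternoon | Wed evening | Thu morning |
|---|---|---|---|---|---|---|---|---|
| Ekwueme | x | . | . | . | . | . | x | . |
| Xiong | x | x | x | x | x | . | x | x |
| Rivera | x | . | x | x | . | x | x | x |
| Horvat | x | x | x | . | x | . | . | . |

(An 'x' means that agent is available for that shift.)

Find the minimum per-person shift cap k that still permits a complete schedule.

With 4 agents and 12 worker-slots to fill, someone must work at least ⌈12/4⌉ = 3 shifts, so k ≥ 3.
k = 3 is infeasible (exhaustive check).
k = 4 works: Mon evening→Ekwueme+Rivera, Tue morning→Xiong+Horvat, Tue afternoon→Rivera, Tue evening→Xiong, Wed morning→Xiong+Horvat, Wed afternoon→Rivera, Wed evening→Ekwueme, Thu morning→Xiong+Rivera.
Loads: Ekwueme 2, Xiong 4, Rivera 4, Horvat 2 — all ≤ 4.

4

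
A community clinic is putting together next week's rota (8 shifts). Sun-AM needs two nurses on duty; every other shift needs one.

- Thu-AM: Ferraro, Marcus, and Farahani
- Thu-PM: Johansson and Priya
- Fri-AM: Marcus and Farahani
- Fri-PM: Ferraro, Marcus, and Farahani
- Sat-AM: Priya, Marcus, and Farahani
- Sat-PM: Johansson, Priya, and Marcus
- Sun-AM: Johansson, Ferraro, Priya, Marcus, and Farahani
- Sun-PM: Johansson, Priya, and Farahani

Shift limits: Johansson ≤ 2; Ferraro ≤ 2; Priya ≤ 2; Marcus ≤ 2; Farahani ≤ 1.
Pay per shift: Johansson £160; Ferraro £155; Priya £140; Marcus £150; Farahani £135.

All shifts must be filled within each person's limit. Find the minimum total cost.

Picking the cheapest available nurse for each shift independently would cost £1230, but that ignores the shift limits.
An optimal schedule: Thu-AM→Ferraro, Thu-PM→Johansson, Fri-AM→Marcus, Fri-PM→Ferraro, Sat-AM→Priya, Sat-PM→Johansson, Sun-AM→Marcus+Farahani, Sun-PM→Priya.
Total: 155 + 160 + 150 + 155 + 140 + 160 + 150 + 135 + 140 = £1345.

£1345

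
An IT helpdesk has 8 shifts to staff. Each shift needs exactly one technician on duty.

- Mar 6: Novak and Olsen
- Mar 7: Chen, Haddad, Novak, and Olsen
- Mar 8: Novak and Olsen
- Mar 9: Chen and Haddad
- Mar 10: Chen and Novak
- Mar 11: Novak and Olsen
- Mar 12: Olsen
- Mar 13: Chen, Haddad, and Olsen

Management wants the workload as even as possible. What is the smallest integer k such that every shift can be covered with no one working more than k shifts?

2

With 4 technicians and 8 worker-slots to fill, someone must work at least ⌈8/4⌉ = 2 shifts, so k ≥ 2.
k = 2 works: Mar 6→Novak, Mar 7→Haddad, Mar 8→Novak, Mar 9→Chen, Mar 10→Chen, Mar 11→Olsen, Mar 12→Olsen, Mar 13→Haddad.
Loads: Chen 2, Haddad 2, Novak 2, Olsen 2 — all ≤ 2.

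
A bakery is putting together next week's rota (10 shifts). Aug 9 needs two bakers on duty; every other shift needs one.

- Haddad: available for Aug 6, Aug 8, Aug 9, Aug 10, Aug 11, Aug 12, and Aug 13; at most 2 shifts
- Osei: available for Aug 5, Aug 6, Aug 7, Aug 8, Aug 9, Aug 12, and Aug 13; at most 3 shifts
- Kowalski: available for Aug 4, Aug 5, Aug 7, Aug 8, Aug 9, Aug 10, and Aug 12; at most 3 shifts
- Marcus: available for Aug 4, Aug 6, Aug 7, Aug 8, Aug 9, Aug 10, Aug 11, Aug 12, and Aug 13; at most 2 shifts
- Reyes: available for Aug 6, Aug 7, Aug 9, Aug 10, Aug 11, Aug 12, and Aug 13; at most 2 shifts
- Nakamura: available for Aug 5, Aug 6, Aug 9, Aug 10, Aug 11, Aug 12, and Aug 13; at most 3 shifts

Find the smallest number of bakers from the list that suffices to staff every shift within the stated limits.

11 slots to fill and no one can take more than 3, so at least ⌈11/3⌉ = 4 bakers are needed.
Haddad, Osei, Kowalski, and Nakamura alone can cover everything: Aug 4→Kowalski, Aug 5→Osei, Aug 6→Haddad, Aug 7→Osei, Aug 8→Osei, Aug 9→Kowalski+Nakamura, Aug 10→Kowalski, Aug 11→Haddad, Aug 12→Nakamura, Aug 13→Nakamura.

4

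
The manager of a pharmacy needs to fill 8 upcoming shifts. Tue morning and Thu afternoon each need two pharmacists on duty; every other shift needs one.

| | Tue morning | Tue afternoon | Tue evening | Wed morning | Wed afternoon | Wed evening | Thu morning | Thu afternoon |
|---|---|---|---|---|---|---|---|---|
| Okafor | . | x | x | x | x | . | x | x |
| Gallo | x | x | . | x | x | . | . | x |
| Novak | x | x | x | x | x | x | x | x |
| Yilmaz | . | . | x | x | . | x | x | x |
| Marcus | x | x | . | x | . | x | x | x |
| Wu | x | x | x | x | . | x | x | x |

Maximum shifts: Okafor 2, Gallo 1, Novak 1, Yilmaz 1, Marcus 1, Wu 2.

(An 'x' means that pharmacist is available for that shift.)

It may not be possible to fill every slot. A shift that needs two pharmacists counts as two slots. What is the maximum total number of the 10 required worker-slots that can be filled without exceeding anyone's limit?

Total capacity across all pharmacists is 2+1+1+1+1+2 = 8, and 10 slots are needed, so at most 8 can be filled.
An assignment achieving 8: Tue morning→Gallo+Novak, Tue afternoon→Marcus, Tue evening→Okafor, Wed morning→Wu, Wed afternoon→Okafor, Wed evening→Yilmaz, Thu morning→Wu.
Loads: Okafor 2/2, Gallo 1/1, Novak 1/1, Yilmaz 1/1, Marcus 1/1, Wu 2/2.

8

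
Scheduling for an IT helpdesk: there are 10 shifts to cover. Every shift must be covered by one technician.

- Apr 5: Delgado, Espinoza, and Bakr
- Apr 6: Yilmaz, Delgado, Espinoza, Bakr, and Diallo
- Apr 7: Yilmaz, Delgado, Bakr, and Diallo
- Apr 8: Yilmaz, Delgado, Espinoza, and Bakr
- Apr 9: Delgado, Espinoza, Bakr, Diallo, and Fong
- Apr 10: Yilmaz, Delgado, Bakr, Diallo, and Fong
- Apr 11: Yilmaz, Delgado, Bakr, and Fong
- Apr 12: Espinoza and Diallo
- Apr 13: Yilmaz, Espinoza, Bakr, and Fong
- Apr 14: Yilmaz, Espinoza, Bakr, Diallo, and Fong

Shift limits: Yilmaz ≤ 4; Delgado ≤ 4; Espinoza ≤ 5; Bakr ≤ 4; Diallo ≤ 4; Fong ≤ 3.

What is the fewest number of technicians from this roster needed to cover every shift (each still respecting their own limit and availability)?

10 slots to fill and no one can take more than 5, so at least ⌈10/5⌉ = 2 technicians are needed.
Any 2 technicians together have capacity at most 5+4 = 9 < 10 slots, so 2 can never suffice.
Yilmaz, Delgado, and Espinoza alone can cover everything: Apr 5→Delgado, Apr 6→Delgado, Apr 7→Yilmaz, Apr 8→Delgado, Apr 9→Delgado, Apr 10→Yilmaz, Apr 11→Yilmaz, Apr 12→Espinoza, Apr 13→Yilmaz, Apr 14→Espinoza.

3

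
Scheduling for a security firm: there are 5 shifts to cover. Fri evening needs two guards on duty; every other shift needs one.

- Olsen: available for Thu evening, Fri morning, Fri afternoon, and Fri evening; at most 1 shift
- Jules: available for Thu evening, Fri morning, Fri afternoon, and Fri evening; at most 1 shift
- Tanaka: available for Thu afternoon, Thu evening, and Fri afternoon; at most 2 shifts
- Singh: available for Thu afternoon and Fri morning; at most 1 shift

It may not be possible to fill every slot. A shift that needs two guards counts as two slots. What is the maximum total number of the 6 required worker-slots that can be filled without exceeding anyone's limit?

5

Total capacity across all guards is 1+1+2+1 = 5, and 6 slots are needed, so at most 5 can be filled.
An assignment achieving 5: Thu afternoon→Tanaka, Thu evening→Tanaka, Fri morning→Singh, Fri evening→Olsen+Jules.
Loads: Olsen 1/1, Jules 1/1, Tanaka 2/2, Singh 1/1.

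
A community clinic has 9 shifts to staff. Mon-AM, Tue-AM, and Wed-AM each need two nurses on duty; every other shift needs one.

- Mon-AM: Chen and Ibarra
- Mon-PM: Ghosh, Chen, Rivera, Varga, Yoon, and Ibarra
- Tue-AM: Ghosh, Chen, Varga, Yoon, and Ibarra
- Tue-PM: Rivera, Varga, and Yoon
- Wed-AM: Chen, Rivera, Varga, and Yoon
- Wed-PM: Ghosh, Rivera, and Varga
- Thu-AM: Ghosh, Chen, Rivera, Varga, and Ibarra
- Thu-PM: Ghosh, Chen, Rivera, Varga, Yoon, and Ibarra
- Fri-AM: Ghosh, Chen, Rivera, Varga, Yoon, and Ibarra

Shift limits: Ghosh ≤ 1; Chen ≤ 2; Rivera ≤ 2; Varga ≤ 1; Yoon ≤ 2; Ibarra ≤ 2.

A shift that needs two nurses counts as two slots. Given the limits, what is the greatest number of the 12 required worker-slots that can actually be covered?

10

Total capacity across all nurses is 1+2+2+1+2+2 = 10, and 12 slots are needed, so at most 10 can be filled.
An assignment achieving 10: Mon-AM→Chen+Ibarra, Mon-PM→Yoon, Tue-AM→Varga+Yoon, Tue-PM→Rivera, Wed-AM→Chen+Rivera, Wed-PM→Ghosh, Thu-AM→Ibarra.
Loads: Ghosh 1/1, Chen 2/2, Rivera 2/2, Varga 1/1, Yoon 2/2, Ibarra 2/2.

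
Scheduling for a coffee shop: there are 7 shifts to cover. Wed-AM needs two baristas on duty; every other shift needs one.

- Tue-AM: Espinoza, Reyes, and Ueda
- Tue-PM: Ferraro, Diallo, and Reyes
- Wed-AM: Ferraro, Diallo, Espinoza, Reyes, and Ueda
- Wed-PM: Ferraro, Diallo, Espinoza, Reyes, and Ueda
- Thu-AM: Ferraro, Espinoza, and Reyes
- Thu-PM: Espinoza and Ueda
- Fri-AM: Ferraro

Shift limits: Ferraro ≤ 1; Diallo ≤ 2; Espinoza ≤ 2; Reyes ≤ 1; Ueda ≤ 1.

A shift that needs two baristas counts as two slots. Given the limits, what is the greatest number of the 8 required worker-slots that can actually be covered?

7

Total capacity across all baristas is 1+2+2+1+1 = 7, and 8 slots are needed, so at most 7 can be filled.
An assignment achieving 7: Tue-AM→Espinoza, Tue-PM→Diallo, Wed-AM→Diallo+Ueda, Thu-AM→Reyes, Thu-PM→Espinoza, Fri-AM→Ferraro.
Loads: Ferraro 1/1, Diallo 2/2, Espinoza 2/2, Reyes 1/1, Ueda 1/1.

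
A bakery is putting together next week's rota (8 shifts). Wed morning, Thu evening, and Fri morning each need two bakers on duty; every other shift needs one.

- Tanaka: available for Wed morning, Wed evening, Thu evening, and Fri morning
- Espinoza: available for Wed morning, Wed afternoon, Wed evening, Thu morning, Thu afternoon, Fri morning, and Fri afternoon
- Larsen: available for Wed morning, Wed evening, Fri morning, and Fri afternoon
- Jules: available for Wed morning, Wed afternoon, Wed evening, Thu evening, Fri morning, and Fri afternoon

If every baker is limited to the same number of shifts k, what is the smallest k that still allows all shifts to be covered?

3

With 4 bakers and 11 worker-slots to fill, someone must work at least ⌈11/4⌉ = 3 shifts, so k ≥ 3.
k = 3 works: Wed morning→Tanaka+Larsen, Wed afternoon→Espinoza, Wed evening→Tanaka, Thu morning→Espinoza, Thu afternoon→Espinoza, Thu evening→Tanaka+Jules, Fri morning→Larsen+Jules, Fri afternoon→Larsen.
Loads: Tanaka 3, Espinoza 3, Larsen 3, Jules 2 — all ≤ 3.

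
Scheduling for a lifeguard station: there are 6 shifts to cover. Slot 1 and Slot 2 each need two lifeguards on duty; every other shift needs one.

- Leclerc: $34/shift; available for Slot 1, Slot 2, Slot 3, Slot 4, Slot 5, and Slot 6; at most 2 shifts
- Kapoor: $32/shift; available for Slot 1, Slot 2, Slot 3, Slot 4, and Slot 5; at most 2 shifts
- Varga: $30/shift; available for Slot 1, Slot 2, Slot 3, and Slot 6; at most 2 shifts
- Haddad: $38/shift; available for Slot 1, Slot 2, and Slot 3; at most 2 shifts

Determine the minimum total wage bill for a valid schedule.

$268

Picking the cheapest available lifeguard for each shift independently would cost $248, but that ignores the shift limits.
An optimal schedule: Slot 1→Kapoor+Haddad, Slot 2→Varga+Haddad, Slot 3→Kapoor, Slot 4→Leclerc, Slot 5→Leclerc, Slot 6→Varga.
Total: 32 + 38 + 30 + 38 + 32 + 34 + 34 + 30 = $268.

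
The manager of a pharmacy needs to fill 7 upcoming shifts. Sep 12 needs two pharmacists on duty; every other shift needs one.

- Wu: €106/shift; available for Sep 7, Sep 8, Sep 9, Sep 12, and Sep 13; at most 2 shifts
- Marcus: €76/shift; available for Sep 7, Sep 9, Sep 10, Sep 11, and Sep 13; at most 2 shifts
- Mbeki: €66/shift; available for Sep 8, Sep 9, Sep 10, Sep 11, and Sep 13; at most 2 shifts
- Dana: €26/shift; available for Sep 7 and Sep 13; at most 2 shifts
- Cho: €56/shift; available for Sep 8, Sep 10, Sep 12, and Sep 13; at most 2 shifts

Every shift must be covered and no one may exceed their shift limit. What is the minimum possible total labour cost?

Sep 12 can only be covered by Wu and Cho, so that assignment is forced.
Picking the cheapest available pharmacist for each shift independently would cost €458, but that ignores the shift limits.
An optimal schedule: Sep 7→Dana, Sep 8→Cho, Sep 9→Mbeki, Sep 10→Marcus, Sep 11→Mbeki, Sep 12→Cho+Wu, Sep 13→Dana.
Total: 26 + 56 + 66 + 76 + 66 + 56 + 106 + 26 = €478.

€478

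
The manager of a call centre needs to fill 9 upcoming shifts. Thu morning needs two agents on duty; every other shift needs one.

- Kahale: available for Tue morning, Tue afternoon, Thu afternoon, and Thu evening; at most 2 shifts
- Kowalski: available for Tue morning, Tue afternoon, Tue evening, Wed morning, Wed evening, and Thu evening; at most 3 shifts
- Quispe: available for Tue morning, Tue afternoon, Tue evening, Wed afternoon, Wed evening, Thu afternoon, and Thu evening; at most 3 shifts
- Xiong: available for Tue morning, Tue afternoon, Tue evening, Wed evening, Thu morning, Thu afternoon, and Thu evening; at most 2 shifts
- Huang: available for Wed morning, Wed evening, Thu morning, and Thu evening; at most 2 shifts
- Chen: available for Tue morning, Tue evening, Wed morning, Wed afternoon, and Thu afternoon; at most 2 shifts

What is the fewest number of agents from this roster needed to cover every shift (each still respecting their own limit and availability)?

4

10 slots to fill and no one can take more than 3, so at least ⌈10/3⌉ = 4 agents are needed.
Kowalski, Quispe, Xiong, and Huang alone can cover everything: Tue morning→Kowalski, Tue afternoon→Kowalski, Tue evening→Quispe, Wed morning→Kowalski, Wed afternoon→Quispe, Wed evening→Xiong, Thu morning→Xiong+Huang, Thu afternoon→Quispe, Thu evening→Huang.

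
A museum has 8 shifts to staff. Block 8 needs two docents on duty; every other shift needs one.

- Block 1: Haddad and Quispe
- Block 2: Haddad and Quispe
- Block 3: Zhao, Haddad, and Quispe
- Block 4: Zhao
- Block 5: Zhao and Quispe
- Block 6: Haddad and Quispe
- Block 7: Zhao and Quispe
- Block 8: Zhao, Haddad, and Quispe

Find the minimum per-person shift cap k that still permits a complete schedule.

With 3 docents and 9 worker-slots to fill, someone must work at least ⌈9/3⌉ = 3 shifts, so k ≥ 3.
k = 3 works: Block 1→Haddad, Block 2→Haddad, Block 3→Quispe, Block 4→Zhao, Block 5→Zhao, Block 6→Haddad, Block 7→Quispe, Block 8→Zhao+Quispe.
Loads: Zhao 3, Haddad 3, Quispe 3 — all ≤ 3.

3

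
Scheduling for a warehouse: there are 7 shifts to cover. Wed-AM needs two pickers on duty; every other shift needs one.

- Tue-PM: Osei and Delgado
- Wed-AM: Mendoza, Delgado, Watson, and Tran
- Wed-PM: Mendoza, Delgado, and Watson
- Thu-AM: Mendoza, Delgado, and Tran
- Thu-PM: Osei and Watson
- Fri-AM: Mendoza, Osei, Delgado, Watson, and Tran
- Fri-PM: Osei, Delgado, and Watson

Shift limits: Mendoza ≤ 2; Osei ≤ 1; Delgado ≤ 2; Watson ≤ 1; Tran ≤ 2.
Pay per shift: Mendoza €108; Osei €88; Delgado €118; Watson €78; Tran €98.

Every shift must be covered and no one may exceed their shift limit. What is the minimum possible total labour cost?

Picking the cheapest available picker for each shift independently would cost €674, but that ignores the shift limits.
An optimal schedule: Tue-PM→Osei, Wed-AM→Delgado+Tran, Wed-PM→Mendoza, Thu-AM→Mendoza, Thu-PM→Watson, Fri-AM→Tran, Fri-PM→Delgado.
Total: 88 + 118 + 98 + 108 + 108 + 78 + 98 + 118 = €814.

€814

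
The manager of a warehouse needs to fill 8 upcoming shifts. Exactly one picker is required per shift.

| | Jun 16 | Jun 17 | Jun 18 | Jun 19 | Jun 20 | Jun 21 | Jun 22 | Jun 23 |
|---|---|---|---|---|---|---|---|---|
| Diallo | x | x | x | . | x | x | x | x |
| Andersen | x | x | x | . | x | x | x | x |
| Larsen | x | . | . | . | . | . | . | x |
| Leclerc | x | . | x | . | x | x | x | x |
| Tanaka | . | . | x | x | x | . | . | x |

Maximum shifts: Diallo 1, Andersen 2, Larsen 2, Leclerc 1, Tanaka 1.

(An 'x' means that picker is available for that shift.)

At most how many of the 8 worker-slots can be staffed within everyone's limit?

Total capacity across all pickers is 1+2+2+1+1 = 7, and 8 slots are needed, so at most 7 can be filled.
An assignment achieving 7: Jun 16→Larsen, Jun 17→Diallo, Jun 18→Leclerc, Jun 19→Tanaka, Jun 21→Andersen, Jun 22→Andersen, Jun 23→Larsen.
Loads: Diallo 1/1, Andersen 2/2, Larsen 2/2, Leclerc 1/1, Tanaka 1/1.

7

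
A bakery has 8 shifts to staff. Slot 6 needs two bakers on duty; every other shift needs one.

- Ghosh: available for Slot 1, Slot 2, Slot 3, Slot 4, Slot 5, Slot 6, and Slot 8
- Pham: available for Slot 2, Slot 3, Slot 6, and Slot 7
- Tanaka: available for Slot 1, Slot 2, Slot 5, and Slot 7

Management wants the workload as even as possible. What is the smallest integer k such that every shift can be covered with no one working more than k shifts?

3

With 3 bakers and 9 worker-slots to fill, someone must work at least ⌈9/3⌉ = 3 shifts, so k ≥ 3.
k = 3 works: Slot 1→Tanaka, Slot 2→Tanaka, Slot 3→Pham, Slot 4→Ghosh, Slot 5→Tanaka, Slot 6→Ghosh+Pham, Slot 7→Pham, Slot 8→Ghosh.
Loads: Ghosh 3, Pham 3, Tanaka 3 — all ≤ 3.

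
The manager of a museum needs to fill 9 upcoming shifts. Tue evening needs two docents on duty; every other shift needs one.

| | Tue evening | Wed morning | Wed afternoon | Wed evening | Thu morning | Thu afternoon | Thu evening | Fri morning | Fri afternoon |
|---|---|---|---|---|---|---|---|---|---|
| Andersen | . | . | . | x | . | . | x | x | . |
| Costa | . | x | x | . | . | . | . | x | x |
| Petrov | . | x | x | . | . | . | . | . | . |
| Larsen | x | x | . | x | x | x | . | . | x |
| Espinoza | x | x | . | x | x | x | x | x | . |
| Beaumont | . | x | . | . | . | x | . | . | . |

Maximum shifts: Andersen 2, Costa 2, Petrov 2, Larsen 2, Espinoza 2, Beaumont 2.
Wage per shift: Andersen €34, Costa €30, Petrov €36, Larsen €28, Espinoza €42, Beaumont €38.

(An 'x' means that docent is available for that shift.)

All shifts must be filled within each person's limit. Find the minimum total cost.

Tue evening can only be covered by Larsen and Espinoza, so that assignment is forced.
Picking the cheapest available docent for each shift independently would cost €304, but that ignores the shift limits.
An optimal schedule: Tue evening→Larsen+Espinoza, Wed morning→Petrov, Wed afternoon→Petrov, Wed evening→Andersen, Thu morning→Larsen, Thu afternoon→Beaumont, Thu evening→Andersen, Fri morning→Costa, Fri afternoon→Costa.
Total: 28 + 42 + 36 + 36 + 34 + 28 + 38 + 34 + 30 + 30 = €336.

€336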